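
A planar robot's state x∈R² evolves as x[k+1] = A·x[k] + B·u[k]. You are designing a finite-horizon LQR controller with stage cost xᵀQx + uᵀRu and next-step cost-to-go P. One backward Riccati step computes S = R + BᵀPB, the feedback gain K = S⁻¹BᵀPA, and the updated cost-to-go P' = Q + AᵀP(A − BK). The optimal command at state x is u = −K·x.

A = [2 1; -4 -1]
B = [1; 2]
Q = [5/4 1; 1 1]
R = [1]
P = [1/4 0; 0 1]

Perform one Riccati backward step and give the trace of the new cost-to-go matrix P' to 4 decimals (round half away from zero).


BᵀP = [0.2500 2.0000]
S = R + BᵀPB = [1] + [4.2500] = [5.2500]
BᵀPA = [-7.5000 -1.7500]
K = S⁻¹·BᵀPA = [-1.4286 -0.3333]
A−BK = [3.4286 1.3333; -1.1429 -0.3333]
AᵀP(A−BK) = [6.2857 2.0000; 2.0000 0.6667]
P' = Q + AᵀP(A−BK) = [7.5357 3.0000; 3.0000 1.6667]
tr(P') = 9.2024

9.2024


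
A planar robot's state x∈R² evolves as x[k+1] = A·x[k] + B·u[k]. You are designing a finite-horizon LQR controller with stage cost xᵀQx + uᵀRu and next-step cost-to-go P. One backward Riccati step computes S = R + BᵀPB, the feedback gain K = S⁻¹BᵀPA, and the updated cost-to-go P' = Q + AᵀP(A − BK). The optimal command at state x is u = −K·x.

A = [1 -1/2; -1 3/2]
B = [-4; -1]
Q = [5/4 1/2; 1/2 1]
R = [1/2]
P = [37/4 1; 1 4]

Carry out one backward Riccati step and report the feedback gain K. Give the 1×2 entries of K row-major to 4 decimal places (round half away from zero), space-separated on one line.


BᵀP = [-38.0000 -8.0000]
S = R + BᵀPB = [1/2] + [160.0000] = [160.5000]
BᵀPA = [-30.0000 7.0000]
K = S⁻¹·BᵀPA = [-0.1869 0.0436]
A−BK = [0.2523 -0.3255; -1.1869 1.5436]
AᵀP(A−BK) = [5.6425 -7.3166; -7.3166 9.5072]
P' = Q + AᵀP(A−BK) = [6.8925 -6.8166; -6.8166 10.5072]
tr(P') = 17.3997

-0.1869 0.0436


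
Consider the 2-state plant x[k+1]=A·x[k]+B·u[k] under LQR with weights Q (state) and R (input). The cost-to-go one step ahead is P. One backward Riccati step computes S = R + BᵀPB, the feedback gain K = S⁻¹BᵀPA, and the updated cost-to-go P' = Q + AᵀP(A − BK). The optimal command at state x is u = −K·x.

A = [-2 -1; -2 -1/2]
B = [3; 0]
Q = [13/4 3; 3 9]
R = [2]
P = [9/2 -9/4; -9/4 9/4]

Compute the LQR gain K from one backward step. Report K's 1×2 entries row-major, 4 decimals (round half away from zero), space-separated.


-0.3176 -0.2382

BᵀP = [13.5000 -6.7500]
S = R + BᵀPB = [2] + [40.5000] = [42.5000]
BᵀPA = [-13.5000 -10.1250]
K = S⁻¹·BᵀPA = [-0.3176 -0.2382]
A−BK = [-1.0471 -0.2853; -2.0000 -0.5000]
AᵀP(A−BK) = [4.7118 1.2838; 1.2838 0.4004]
P' = Q + AᵀP(A−BK) = [7.9618 4.2838; 4.2838 9.4004]
tr(P') = 17.3621


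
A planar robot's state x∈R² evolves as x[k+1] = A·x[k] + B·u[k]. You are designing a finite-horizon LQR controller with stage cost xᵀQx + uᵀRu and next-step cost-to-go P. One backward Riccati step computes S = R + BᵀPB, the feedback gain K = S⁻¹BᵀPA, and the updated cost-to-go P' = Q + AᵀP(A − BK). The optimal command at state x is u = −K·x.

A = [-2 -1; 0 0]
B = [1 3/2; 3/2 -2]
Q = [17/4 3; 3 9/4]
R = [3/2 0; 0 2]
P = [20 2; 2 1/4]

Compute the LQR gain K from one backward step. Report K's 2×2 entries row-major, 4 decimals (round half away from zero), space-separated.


-0.8707 -0.4353 -0.7249 -0.3625

BᵀP = [23.0000 2.3750; 26.0000 2.5000]
S = R + BᵀPB = [3/2 0; 0 2] + [26.5625 29.7500; 29.7500 34.0000] = [28.0625 29.7500; 29.7500 36.0000]
BᵀPA = [-46.0000 -23.0000; -52.0000 -26.0000]
K = S⁻¹·BᵀPA = [-0.8707 -0.4353; -0.7249 -0.3625]
A−BK = [-0.0419 -0.0210; -0.1438 -0.0719]
AᵀP(A−BK) = [2.2526 1.1263; 1.1263 0.5632]
P' = Q + AᵀP(A−BK) = [6.5026 4.1263; 4.1263 2.8132]
tr(P') = 9.3158


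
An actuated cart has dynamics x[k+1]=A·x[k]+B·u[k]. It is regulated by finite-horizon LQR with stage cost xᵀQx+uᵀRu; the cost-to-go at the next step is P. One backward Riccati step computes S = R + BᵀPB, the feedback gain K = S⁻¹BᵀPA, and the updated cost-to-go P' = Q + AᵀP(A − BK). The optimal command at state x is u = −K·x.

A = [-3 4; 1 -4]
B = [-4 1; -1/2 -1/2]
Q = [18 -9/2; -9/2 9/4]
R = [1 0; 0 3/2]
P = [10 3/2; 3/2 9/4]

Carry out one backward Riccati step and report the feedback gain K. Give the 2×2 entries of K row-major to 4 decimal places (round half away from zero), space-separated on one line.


0.5117 -0.2597 -0.7903 2.4466

BᵀP = [-40.7500 -7.1250; 9.2500 0.3750]
S = R + BᵀPB = [1 0; 0 3/2] + [166.5625 -37.1875; -37.1875 9.0625] = [167.5625 -37.1875; -37.1875 10.5625]
BᵀPA = [115.1250 -134.5000; -27.3750 35.5000]
K = S⁻¹·BᵀPA = [0.5117 -0.2597; -0.7903 2.4466]
A−BK = [-0.1630 0.5146; 0.8607 -2.9066]
AᵀP(A−BK) = [2.7102 -8.1257; -8.1257 26.2153]
P' = Q + AᵀP(A−BK) = [20.7102 -12.6257; -12.6257 28.4653]
tr(P') = 49.1755


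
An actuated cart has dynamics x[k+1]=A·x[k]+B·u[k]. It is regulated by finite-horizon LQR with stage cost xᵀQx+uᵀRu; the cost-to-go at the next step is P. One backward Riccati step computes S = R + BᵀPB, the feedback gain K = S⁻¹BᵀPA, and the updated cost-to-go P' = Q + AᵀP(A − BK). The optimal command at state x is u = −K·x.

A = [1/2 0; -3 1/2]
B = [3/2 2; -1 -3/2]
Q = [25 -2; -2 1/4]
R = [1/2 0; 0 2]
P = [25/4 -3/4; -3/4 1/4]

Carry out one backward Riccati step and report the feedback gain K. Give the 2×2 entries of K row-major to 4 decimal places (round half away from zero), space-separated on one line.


0.3467 -0.0229 0.1467 -0.0133

BᵀP = [10.1250 -1.3750; 13.6250 -1.8750]
S = R + BᵀPB = [1/2 0; 0 2] + [16.5625 22.3125; 22.3125 30.0625] = [17.0625 22.3125; 22.3125 32.0625]
BᵀPA = [9.1875 -0.6875; 12.4375 -0.9375]
K = S⁻¹·BᵀPA = [0.3467 -0.0229; 0.1467 -0.0133]
A−BK = [-0.3133 0.0610; -2.4333 0.4571]
AᵀP(A−BK) = [1.0533 -0.1867; -0.1867 0.0343]
P' = Q + AᵀP(A−BK) = [26.0533 -2.1867; -2.1867 0.2843]
tr(P') = 26.3376


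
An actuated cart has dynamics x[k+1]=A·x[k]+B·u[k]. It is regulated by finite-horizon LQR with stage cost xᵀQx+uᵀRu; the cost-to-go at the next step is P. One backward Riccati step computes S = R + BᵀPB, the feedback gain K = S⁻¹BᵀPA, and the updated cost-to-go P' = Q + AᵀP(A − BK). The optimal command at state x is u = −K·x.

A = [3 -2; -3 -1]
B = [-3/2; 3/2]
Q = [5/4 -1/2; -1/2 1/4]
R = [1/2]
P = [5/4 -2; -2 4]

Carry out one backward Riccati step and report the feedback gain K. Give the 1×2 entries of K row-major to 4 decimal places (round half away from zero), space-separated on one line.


BᵀP = [-4.8750 9.0000]
S = R + BᵀPB = [1/2] + [20.8125] = [21.3125]
BᵀPA = [-41.6250 0.7500]
K = S⁻¹·BᵀPA = [-1.9531 0.0352]
A−BK = [0.0704 -1.9472; -0.0704 -1.0528]
AᵀP(A−BK) = [1.9531 -0.0352; -0.0352 0.9736]
P' = Q + AᵀP(A−BK) = [3.2031 -0.5352; -0.5352 1.2236]
tr(P') = 4.4267

-1.9531 0.0352


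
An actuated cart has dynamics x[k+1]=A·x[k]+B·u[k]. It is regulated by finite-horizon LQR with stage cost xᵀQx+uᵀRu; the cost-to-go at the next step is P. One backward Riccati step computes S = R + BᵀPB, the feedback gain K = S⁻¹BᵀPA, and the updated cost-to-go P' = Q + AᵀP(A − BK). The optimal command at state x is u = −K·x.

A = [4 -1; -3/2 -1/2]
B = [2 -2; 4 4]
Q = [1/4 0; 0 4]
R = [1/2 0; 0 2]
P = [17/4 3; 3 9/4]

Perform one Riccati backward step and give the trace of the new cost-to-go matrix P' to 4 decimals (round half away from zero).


BᵀP = [20.5000 15.0000; 3.5000 3.0000]
S = R + BᵀPB = [1/2 0; 0 2] + [101.0000 19.0000; 19.0000 5.0000] = [101.5000 19.0000; 19.0000 7.0000]
BᵀPA = [59.5000 -28.0000; 9.5000 -5.0000]
K = S⁻¹·BᵀPA = [0.6753 -0.2890; -0.4757 0.0701]
A−BK = [1.6981 -0.2818; -2.2983 0.3755]
AᵀP(A−BK) = [1.4041 -0.2839; -0.2839 0.0714]
P' = Q + AᵀP(A−BK) = [1.6541 -0.2839; -0.2839 4.0714]
tr(P') = 5.7255

5.7255


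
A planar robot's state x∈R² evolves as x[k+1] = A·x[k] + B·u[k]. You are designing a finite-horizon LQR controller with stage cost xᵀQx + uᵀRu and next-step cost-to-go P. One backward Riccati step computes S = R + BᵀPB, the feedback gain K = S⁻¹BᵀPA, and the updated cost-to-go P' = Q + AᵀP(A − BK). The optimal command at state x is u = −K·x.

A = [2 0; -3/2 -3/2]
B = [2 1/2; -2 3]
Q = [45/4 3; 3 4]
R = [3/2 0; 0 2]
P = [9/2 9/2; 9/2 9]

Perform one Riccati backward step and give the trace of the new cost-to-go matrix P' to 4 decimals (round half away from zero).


16.8679

BᵀP = [0.0000 -9.0000; 15.7500 29.2500]
S = R + BᵀPB = [3/2 0; 0 2] + [18.0000 -27.0000; -27.0000 95.6250] = [19.5000 -27.0000; -27.0000 97.6250]
BᵀPA = [13.5000 13.5000; -12.3750 -43.8750]
K = S⁻¹·BᵀPA = [0.8375 0.1135; 0.1049 -0.4180]
A−BK = [0.2725 -0.0180; -0.1396 -0.0189]
AᵀP(A−BK) = [1.2414 0.0447; 0.0447 0.3766]
P' = Q + AᵀP(A−BK) = [12.4914 3.0447; 3.0447 4.3766]
tr(P') = 16.8679


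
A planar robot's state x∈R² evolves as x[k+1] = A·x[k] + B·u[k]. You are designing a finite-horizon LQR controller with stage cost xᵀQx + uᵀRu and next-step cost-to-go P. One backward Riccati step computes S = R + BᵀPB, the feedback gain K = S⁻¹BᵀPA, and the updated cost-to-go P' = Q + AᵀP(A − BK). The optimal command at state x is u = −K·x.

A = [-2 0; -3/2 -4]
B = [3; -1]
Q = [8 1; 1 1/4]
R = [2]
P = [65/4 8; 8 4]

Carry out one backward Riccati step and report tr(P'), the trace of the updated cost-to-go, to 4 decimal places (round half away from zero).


BᵀP = [40.7500 20.0000]
S = R + BᵀPB = [2] + [102.2500] = [104.2500]
BᵀPA = [-111.5000 -80.0000]
K = S⁻¹·BᵀPA = [-1.0695 -0.7674]
A−BK = [1.2086 2.3022; -2.5695 -4.7674]
AᵀP(A−BK) = [2.7458 2.4365; 2.4365 2.6091]
P' = Q + AᵀP(A−BK) = [10.7458 3.4365; 3.4365 2.8591]
tr(P') = 13.6049

13.6049


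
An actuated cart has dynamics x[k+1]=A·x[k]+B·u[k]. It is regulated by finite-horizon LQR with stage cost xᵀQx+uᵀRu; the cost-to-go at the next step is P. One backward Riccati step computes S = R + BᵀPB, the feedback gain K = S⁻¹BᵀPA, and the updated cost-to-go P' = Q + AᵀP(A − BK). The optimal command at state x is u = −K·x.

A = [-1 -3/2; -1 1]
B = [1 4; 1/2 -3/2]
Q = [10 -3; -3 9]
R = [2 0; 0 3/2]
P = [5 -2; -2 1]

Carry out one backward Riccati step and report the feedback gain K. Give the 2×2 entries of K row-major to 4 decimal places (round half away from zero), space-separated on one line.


-0.0989 -0.0220 -0.1085 -0.4046

BᵀP = [4.0000 -1.5000; 23.0000 -9.5000]
S = R + BᵀPB = [2 0; 0 3/2] + [3.2500 18.2500; 18.2500 106.2500] = [5.2500 18.2500; 18.2500 107.7500]
BᵀPA = [-2.5000 -7.5000; -13.5000 -44.0000]
K = S⁻¹·BᵀPA = [-0.0989 -0.0220; -0.1085 -0.4046]
A−BK = [-0.4670 0.1405; -1.1134 0.4041]
AᵀP(A−BK) = [0.2875 -0.0175; -0.0175 0.2814]
P' = Q + AᵀP(A−BK) = [10.2875 -3.0175; -3.0175 9.2814]
tr(P') = 19.5689


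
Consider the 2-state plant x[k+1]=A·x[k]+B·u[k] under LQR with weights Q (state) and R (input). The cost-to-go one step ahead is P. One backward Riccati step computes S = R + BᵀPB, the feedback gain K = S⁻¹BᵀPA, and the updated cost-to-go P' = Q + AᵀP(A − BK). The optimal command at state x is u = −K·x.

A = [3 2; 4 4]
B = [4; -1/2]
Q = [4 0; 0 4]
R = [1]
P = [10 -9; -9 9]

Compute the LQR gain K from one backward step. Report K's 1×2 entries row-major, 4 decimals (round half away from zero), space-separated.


-0.1430 -0.3664

BᵀP = [44.5000 -40.5000]
S = R + BᵀPB = [1] + [198.2500] = [199.2500]
BᵀPA = [-28.5000 -73.0000]
K = S⁻¹·BᵀPA = [-0.1430 -0.3664]
A−BK = [3.5721 3.4655; 3.9285 3.8168]
AᵀP(A−BK) = [13.9235 13.5583; 13.5583 13.2547]
P' = Q + AᵀP(A−BK) = [17.9235 13.5583; 13.5583 17.2547]
tr(P') = 35.1782


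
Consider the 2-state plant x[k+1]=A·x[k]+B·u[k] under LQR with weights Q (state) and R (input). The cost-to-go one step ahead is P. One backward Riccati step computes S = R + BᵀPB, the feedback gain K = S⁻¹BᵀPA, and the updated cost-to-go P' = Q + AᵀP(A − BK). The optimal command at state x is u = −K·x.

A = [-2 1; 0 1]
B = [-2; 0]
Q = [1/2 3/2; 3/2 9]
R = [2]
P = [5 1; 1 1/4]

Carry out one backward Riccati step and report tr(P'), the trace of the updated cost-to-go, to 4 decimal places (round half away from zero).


12.0227

BᵀP = [-10.0000 -2.0000]
S = R + BᵀPB = [2] + [20.0000] = [22.0000]
BᵀPA = [20.0000 -12.0000]
K = S⁻¹·BᵀPA = [0.9091 -0.5455]
A−BK = [-0.1818 -0.0909; 0.0000 1.0000]
AᵀP(A−BK) = [1.8182 -1.0909; -1.0909 0.7045]
P' = Q + AᵀP(A−BK) = [2.3182 0.4091; 0.4091 9.7045]
tr(P') = 12.0227


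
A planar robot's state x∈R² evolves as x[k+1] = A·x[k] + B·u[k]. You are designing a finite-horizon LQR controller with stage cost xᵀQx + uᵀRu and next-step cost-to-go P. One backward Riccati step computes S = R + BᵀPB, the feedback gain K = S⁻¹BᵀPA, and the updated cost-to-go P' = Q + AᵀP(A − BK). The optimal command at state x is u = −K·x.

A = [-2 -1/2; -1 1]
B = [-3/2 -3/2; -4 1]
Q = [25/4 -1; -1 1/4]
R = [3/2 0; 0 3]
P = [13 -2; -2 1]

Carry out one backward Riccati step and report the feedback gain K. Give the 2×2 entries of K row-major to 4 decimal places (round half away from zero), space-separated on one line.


0.4902 -0.0847 0.7907 0.4109

BᵀP = [-11.5000 -1.0000; -21.5000 4.0000]
S = R + BᵀPB = [3/2 0; 0 3] + [21.2500 16.2500; 16.2500 36.2500] = [22.7500 16.2500; 16.2500 39.2500]
BᵀPA = [24.0000 4.7500; 39.0000 14.7500]
K = S⁻¹·BᵀPA = [0.4902 -0.0847; 0.7907 0.4109]
A−BK = [-0.0787 -0.0107; 0.1699 0.2504]
AᵀP(A−BK) = [2.3989 1.0089; 1.0089 0.5921]
P' = Q + AᵀP(A−BK) = [8.6489 0.0089; 0.0089 0.8421]
tr(P') = 9.4911


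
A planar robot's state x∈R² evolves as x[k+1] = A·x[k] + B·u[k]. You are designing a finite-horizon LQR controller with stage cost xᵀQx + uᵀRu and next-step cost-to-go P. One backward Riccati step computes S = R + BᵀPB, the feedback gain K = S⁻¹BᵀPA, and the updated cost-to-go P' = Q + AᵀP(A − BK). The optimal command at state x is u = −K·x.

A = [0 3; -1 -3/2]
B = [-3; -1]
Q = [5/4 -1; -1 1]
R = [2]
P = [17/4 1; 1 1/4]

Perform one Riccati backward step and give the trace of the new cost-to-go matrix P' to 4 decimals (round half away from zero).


3.6307

BᵀP = [-13.7500 -3.2500]
S = R + BᵀPB = [2] + [44.5000] = [46.5000]
BᵀPA = [3.2500 -36.3750]
K = S⁻¹·BᵀPA = [0.0699 -0.7823]
A−BK = [0.2097 0.6532; -0.9301 -2.2823]
AᵀP(A−BK) = [0.0228 -0.0827; -0.0827 1.3579]
P' = Q + AᵀP(A−BK) = [1.2728 -1.0827; -1.0827 2.3579]
tr(P') = 3.6307


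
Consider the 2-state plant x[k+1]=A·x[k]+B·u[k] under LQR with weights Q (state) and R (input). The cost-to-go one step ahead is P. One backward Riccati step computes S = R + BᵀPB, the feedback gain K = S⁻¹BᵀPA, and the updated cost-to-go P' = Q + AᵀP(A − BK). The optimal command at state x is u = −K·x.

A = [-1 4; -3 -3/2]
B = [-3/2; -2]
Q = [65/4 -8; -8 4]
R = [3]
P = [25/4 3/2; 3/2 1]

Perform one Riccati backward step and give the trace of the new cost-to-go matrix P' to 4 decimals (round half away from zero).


BᵀP = [-12.3750 -4.2500]
S = R + BᵀPB = [3] + [27.0625] = [30.0625]
BᵀPA = [25.1250 -43.1250]
K = S⁻¹·BᵀPA = [0.8358 -1.4345]
A−BK = [0.2536 1.8482; -1.3285 -4.3690]
AᵀP(A−BK) = [3.2516 -0.2079; -0.2079 22.3867]
P' = Q + AᵀP(A−BK) = [19.5016 -8.2079; -8.2079 26.3867]
tr(P') = 45.8883

45.8883


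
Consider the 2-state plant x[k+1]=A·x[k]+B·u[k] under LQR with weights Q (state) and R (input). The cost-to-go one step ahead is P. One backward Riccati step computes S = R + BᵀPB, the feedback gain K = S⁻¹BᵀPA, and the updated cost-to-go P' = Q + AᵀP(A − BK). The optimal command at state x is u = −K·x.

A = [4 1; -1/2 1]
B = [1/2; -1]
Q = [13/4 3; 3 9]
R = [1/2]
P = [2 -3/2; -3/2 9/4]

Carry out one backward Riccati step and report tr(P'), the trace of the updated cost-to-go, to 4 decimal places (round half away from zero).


24.1678

BᵀP = [2.5000 -3.0000]
S = R + BᵀPB = [1/2] + [4.2500] = [4.7500]
BᵀPA = [11.5000 -0.5000]
K = S⁻¹·BᵀPA = [2.4211 -0.1053]
A−BK = [2.7895 1.0526; 1.9211 0.8947]
AᵀP(A−BK) = [10.7204 2.8355; 2.8355 1.1974]
P' = Q + AᵀP(A−BK) = [13.9704 5.8355; 5.8355 10.1974]
tr(P') = 24.1678


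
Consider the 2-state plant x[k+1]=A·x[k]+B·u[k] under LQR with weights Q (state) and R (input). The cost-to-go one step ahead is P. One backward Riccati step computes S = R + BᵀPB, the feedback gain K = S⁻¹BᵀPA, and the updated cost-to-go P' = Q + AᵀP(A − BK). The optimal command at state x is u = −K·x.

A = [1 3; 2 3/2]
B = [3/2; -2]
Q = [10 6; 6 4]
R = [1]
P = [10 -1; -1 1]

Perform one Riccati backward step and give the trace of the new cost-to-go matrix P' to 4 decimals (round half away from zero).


BᵀP = [17.0000 -3.5000]
S = R + BᵀPB = [1] + [32.5000] = [33.5000]
BᵀPA = [10.0000 45.7500]
K = S⁻¹·BᵀPA = [0.2985 1.3657]
A−BK = [0.5522 0.9515; 2.5970 4.2313]
AᵀP(A−BK) = [7.0149 11.8433; 11.8433 20.7705]
P' = Q + AᵀP(A−BK) = [17.0149 17.8433; 17.8433 24.7705]
tr(P') = 41.7854

41.7854


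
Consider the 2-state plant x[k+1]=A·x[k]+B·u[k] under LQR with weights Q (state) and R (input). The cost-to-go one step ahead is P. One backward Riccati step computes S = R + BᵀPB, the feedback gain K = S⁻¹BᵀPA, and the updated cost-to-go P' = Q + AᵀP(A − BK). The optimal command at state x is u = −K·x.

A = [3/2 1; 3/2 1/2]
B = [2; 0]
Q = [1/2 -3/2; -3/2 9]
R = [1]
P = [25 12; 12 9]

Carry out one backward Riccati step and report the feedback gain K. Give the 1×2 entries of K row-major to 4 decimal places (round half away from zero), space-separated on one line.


BᵀP = [50.0000 24.0000]
S = R + BᵀPB = [1] + [100.0000] = [101.0000]
BᵀPA = [111.0000 62.0000]
K = S⁻¹·BᵀPA = [1.0990 0.6139]
A−BK = [-0.6980 -0.2277; 1.5000 0.5000]
AᵀP(A−BK) = [8.5099 3.1114; 3.1114 1.1906]
P' = Q + AᵀP(A−BK) = [9.0099 1.6114; 1.6114 10.1906]
tr(P') = 19.2005

1.0990 0.6139


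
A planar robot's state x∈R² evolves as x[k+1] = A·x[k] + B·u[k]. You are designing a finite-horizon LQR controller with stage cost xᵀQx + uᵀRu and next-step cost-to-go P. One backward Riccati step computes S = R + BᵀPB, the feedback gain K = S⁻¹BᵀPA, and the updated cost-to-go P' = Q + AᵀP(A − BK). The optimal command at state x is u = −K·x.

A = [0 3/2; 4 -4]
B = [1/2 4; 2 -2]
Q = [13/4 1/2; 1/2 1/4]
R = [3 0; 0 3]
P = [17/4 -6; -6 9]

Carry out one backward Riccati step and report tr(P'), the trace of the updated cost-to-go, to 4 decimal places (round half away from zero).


BᵀP = [-9.8750 15.0000; 29.0000 -42.0000]
S = R + BᵀPB = [3 0; 0 3] + [25.0625 -69.5000; -69.5000 200.0000] = [28.0625 -69.5000; -69.5000 203.0000]
BᵀPA = [60.0000 -74.8125; -168.0000 211.5000]
K = S⁻¹·BᵀPA = [0.5817 -0.5629; -0.6284 0.8492]
A−BK = [2.2229 -1.6152; 1.5797 -1.1759]
AᵀP(A−BK) = [3.5213 -3.5681; -3.5681 3.8544]
P' = Q + AᵀP(A−BK) = [6.7713 -3.0681; -3.0681 4.1044]
tr(P') = 10.8757

10.8757


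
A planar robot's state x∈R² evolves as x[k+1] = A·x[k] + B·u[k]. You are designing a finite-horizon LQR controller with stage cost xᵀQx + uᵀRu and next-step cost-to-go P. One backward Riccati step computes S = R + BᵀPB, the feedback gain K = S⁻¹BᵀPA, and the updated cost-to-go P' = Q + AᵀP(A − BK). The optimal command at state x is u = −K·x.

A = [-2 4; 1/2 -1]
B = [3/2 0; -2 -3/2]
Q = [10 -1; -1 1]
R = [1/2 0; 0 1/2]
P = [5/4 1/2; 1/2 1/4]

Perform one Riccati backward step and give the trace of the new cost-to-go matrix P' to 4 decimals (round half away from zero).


17.4875

BᵀP = [0.8750 0.2500; -0.7500 -0.3750]
S = R + BᵀPB = [1/2 0; 0 1/2] + [0.8125 -0.3750; -0.3750 0.5625] = [1.3125 -0.3750; -0.3750 1.0625]
BᵀPA = [-1.6250 3.2500; 1.3125 -2.6250]
K = S⁻¹·BᵀPA = [-0.9844 1.9688; 0.8879 -1.7757]
A−BK = [-0.5234 1.0467; -0.1371 0.2741]
AᵀP(A−BK) = [1.2975 -2.5950; -2.5950 5.1900]
P' = Q + AᵀP(A−BK) = [11.2975 -3.5950; -3.5950 6.1900]
tr(P') = 17.4875


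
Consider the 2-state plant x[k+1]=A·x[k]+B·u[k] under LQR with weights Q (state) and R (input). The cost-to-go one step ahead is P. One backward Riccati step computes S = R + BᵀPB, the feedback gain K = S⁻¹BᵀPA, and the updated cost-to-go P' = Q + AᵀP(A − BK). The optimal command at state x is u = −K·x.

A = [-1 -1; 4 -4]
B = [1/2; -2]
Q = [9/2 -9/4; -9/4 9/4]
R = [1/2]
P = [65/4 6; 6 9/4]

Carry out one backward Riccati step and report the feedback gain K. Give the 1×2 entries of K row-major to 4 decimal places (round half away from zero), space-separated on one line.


-1.3600 6.3200

BᵀP = [-3.8750 -1.5000]
S = R + BᵀPB = [1/2] + [1.0625] = [1.5625]
BᵀPA = [-2.1250 9.8750]
K = S⁻¹·BᵀPA = [-1.3600 6.3200]
A−BK = [-0.3200 -4.1600; 1.2800 8.6400]
AᵀP(A−BK) = [1.3600 -6.3200; -6.3200 37.8400]
P' = Q + AᵀP(A−BK) = [5.8600 -8.5700; -8.5700 40.0900]
tr(P') = 45.9500


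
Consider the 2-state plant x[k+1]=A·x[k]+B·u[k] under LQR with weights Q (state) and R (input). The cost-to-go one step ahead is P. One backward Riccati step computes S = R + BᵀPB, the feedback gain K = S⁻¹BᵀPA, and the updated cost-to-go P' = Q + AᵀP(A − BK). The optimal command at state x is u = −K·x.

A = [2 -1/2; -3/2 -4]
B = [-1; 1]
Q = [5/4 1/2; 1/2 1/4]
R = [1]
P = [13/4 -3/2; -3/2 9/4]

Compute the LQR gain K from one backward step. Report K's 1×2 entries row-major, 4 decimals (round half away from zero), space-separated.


-1.5921 -1.3289

BᵀP = [-4.7500 3.7500]
S = R + BᵀPB = [1] + [8.5000] = [9.5000]
BᵀPA = [-15.1250 -12.6250]
K = S⁻¹·BᵀPA = [-1.5921 -1.3289]
A−BK = [0.4079 -1.8289; 0.0921 -2.6711]
AᵀP(A−BK) = [2.9819 1.0247; 1.0247 14.0345]
P' = Q + AᵀP(A−BK) = [4.2319 1.5247; 1.5247 14.2845]
tr(P') = 18.5164


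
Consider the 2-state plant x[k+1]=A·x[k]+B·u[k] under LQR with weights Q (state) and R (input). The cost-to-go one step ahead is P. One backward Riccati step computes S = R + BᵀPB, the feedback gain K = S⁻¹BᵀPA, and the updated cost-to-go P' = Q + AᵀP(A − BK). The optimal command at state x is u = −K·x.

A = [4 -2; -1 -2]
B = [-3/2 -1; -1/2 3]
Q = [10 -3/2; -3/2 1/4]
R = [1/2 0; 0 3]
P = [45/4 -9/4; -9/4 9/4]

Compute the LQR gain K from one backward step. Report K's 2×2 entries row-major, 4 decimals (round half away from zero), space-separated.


BᵀP = [-15.7500 2.2500; -18.0000 9.0000]
S = R + BᵀPB = [1/2 0; 0 3] + [22.5000 22.5000; 22.5000 45.0000] = [23.0000 22.5000; 22.5000 48.0000]
BᵀPA = [-65.2500 27.0000; -81.0000 18.0000]
K = S⁻¹·BᵀPA = [-2.1907 1.4906; -0.6606 -0.3237]
A−BK = [0.0533 -0.0878; -0.1136 -0.2836]
AᵀP(A−BK) = [3.7971 -0.9598; -0.9598 1.5809]
P' = Q + AᵀP(A−BK) = [13.7971 -2.4598; -2.4598 1.8309]
tr(P') = 15.6280

-2.1907 1.4906 -0.6606 -0.3237


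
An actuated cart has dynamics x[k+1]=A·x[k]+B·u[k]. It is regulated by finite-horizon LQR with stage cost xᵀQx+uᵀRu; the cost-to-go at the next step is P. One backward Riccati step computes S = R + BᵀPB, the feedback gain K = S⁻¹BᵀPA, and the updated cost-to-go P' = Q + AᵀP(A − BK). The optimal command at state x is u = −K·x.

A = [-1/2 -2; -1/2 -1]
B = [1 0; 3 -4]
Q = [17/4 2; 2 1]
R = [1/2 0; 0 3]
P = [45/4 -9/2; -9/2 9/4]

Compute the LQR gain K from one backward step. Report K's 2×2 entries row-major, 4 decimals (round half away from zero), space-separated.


BᵀP = [-2.2500 2.2500; 18.0000 -9.0000]
S = R + BᵀPB = [1/2 0; 0 3] + [4.5000 -9.0000; -9.0000 36.0000] = [5.0000 -9.0000; -9.0000 39.0000]
BᵀPA = [0.0000 2.2500; -4.5000 -27.0000]
K = S⁻¹·BᵀPA = [-0.3553 -1.3618; -0.1974 -1.0066]
A−BK = [-0.1447 -0.6382; -0.2237 -0.9408]
AᵀP(A−BK) = [0.2368 1.0954; 1.0954 5.1365]
P' = Q + AᵀP(A−BK) = [4.4868 3.0954; 3.0954 6.1365]
tr(P') = 10.6234

-0.3553 -1.3618 -0.1974 -1.0066


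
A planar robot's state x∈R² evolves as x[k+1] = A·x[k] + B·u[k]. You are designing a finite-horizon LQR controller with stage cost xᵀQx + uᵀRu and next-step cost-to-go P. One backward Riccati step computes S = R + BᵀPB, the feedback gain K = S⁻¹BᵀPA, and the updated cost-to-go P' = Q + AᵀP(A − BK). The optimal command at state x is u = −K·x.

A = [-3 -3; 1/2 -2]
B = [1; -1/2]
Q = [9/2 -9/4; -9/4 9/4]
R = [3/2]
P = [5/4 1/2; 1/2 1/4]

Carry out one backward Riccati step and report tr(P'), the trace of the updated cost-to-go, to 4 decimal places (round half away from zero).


BᵀP = [1.0000 0.3750]
S = R + BᵀPB = [3/2] + [0.8125] = [2.3125]
BᵀPA = [-2.8125 -3.7500]
K = S⁻¹·BᵀPA = [-1.2162 -1.6216]
A−BK = [-1.7838 -1.3784; -0.1081 -2.8108]
AᵀP(A−BK) = [6.3919 8.6892; 8.6892 12.1689]
P' = Q + AᵀP(A−BK) = [10.8919 6.4392; 6.4392 14.4189]
tr(P') = 25.3108

25.3108


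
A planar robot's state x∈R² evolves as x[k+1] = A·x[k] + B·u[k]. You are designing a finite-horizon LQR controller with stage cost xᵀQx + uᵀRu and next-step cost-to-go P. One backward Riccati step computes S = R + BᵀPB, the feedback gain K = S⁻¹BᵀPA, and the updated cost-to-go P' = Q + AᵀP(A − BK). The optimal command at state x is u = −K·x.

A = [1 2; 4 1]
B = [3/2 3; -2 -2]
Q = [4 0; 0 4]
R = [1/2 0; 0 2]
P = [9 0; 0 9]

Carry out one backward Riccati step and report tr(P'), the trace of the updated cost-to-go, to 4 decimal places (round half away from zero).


36.1787

BᵀP = [13.5000 -18.0000; 27.0000 -18.0000]
S = R + BᵀPB = [1/2 0; 0 2] + [56.2500 76.5000; 76.5000 117.0000] = [56.7500 76.5000; 76.5000 119.0000]
BᵀPA = [-58.5000 9.0000; -45.0000 36.0000]
K = S⁻¹·BᵀPA = [-3.9057 -1.8679; 2.1326 1.5033]
A−BK = [0.4606 0.2919; 0.4539 0.2708]
AᵀP(A−BK) = [20.4872 12.3762; 12.3762 7.6915]
P' = Q + AᵀP(A−BK) = [24.4872 12.3762; 12.3762 11.6915]
tr(P') = 36.1787


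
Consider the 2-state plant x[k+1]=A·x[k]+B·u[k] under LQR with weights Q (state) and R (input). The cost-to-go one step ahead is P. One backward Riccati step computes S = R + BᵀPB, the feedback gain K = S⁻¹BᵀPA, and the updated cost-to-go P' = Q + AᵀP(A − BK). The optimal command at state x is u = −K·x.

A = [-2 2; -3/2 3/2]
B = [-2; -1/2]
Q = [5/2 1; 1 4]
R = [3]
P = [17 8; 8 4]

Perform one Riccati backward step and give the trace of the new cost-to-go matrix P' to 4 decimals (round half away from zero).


15.3864

BᵀP = [-38.0000 -18.0000]
S = R + BᵀPB = [3] + [85.0000] = [88.0000]
BᵀPA = [103.0000 -103.0000]
K = S⁻¹·BᵀPA = [1.1705 -1.1705]
A−BK = [0.3409 -0.3409; -0.9148 0.9148]
AᵀP(A−BK) = [4.4432 -4.4432; -4.4432 4.4432]
P' = Q + AᵀP(A−BK) = [6.9432 -3.4432; -3.4432 8.4432]
tr(P') = 15.3864


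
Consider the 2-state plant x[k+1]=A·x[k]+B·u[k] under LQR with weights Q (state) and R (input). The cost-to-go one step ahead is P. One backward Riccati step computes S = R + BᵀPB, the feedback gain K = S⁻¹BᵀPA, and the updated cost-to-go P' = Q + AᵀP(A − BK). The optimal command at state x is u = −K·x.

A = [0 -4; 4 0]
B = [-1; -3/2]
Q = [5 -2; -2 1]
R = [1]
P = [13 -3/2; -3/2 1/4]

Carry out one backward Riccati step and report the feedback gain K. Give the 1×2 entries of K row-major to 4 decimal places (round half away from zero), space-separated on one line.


0.4472 4.2733

BᵀP = [-10.7500 1.1250]
S = R + BᵀPB = [1] + [9.0625] = [10.0625]
BᵀPA = [4.5000 43.0000]
K = S⁻¹·BᵀPA = [0.4472 4.2733]
A−BK = [0.4472 0.2733; 4.6708 6.4099]
AᵀP(A−BK) = [1.9876 4.7702; 4.7702 24.2484]
P' = Q + AᵀP(A−BK) = [6.9876 2.7702; 2.7702 25.2484]
tr(P') = 32.2360


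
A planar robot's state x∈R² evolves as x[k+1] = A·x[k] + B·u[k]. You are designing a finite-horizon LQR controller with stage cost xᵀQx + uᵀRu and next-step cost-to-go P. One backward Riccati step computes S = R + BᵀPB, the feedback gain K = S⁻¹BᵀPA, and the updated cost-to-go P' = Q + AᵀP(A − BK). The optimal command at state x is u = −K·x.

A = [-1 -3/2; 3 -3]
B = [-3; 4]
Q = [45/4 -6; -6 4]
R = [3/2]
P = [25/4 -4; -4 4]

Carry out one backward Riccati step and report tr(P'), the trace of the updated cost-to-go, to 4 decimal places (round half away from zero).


26.1362

BᵀP = [-34.7500 28.0000]
S = R + BᵀPB = [3/2] + [216.2500] = [217.7500]
BᵀPA = [118.7500 -31.8750]
K = S⁻¹·BᵀPA = [0.5454 -0.1464]
A−BK = [0.6361 -1.9392; 0.8186 -2.4145]
AᵀP(A−BK) = [1.4897 -3.2420; -3.2420 9.3965]
P' = Q + AᵀP(A−BK) = [12.7397 -9.2420; -9.2420 13.3965]
tr(P') = 26.1362


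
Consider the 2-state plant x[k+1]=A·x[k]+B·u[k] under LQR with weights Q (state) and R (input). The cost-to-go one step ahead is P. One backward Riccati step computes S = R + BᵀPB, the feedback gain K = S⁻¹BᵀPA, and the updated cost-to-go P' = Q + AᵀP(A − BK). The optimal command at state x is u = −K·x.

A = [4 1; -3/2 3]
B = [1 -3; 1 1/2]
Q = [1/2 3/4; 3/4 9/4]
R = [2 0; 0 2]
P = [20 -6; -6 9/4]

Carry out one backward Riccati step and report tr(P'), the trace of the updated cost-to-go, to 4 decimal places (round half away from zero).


10.1930

BᵀP = [14.0000 -3.7500; -63.0000 19.1250]
S = R + BᵀPB = [2 0; 0 2] + [10.2500 -43.8750; -43.8750 198.5625] = [12.2500 -43.8750; -43.8750 200.5625]
BᵀPA = [61.6250 2.7500; -280.6875 -5.6250]
K = S⁻¹·BᵀPA = [0.0837 0.5730; -1.3812 0.0973]
A−BK = [-0.2273 0.7189; -0.8931 2.3784]
AᵀP(A−BK) = [4.2214 -1.1243; -1.1243 3.2216]
P' = Q + AᵀP(A−BK) = [4.7214 -0.3743; -0.3743 5.4716]
tr(P') = 10.1930


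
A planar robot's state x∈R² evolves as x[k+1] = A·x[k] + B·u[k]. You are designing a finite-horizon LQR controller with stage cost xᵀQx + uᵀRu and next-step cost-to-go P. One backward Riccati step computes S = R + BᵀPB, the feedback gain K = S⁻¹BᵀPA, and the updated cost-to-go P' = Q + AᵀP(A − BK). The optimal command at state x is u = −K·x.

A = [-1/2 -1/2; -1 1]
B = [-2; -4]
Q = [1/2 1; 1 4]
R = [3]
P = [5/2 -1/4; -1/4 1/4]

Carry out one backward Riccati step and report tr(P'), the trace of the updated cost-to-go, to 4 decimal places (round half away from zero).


BᵀP = [-4.0000 -0.5000]
S = R + BᵀPB = [3] + [10.0000] = [13.0000]
BᵀPA = [2.5000 1.5000]
K = S⁻¹·BᵀPA = [0.1923 0.1154]
A−BK = [-0.1154 -0.2692; -0.2308 1.4615]
AᵀP(A−BK) = [0.1442 0.0865; 0.0865 0.9519]
P' = Q + AᵀP(A−BK) = [0.6442 1.0865; 1.0865 4.9519]
tr(P') = 5.5962

5.5962


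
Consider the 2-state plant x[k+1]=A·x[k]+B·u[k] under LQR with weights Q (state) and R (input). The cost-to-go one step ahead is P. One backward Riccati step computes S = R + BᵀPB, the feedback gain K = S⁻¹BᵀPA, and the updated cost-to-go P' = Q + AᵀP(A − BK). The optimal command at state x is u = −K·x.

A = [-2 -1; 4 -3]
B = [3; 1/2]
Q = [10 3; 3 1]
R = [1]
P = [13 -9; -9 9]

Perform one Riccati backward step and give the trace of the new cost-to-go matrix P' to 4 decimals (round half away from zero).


108.2118

BᵀP = [34.5000 -22.5000]
S = R + BᵀPB = [1] + [92.2500] = [93.2500]
BᵀPA = [-159.0000 33.0000]
K = S⁻¹·BᵀPA = [-1.7051 0.3539]
A−BK = [3.1153 -2.0617; 4.8525 -3.1769]
AᵀP(A−BK) = [68.8901 -43.7319; -43.7319 28.3217]
P' = Q + AᵀP(A−BK) = [78.8901 -40.7319; -40.7319 29.3217]
tr(P') = 108.2118


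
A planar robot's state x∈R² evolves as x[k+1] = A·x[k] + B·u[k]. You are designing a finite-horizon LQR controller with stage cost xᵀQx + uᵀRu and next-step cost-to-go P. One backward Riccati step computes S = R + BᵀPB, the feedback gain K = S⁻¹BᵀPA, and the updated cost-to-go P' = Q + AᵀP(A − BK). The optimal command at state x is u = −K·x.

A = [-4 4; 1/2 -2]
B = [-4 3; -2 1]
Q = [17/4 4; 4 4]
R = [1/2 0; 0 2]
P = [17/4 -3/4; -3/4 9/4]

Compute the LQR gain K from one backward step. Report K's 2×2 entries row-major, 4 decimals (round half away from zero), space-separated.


0.1270 0.3351 -1.1027 1.6865

BᵀP = [-15.5000 -1.5000; 12.0000 0.0000]
S = R + BᵀPB = [1/2 0; 0 2] + [65.0000 -48.0000; -48.0000 36.0000] = [65.5000 -48.0000; -48.0000 38.0000]
BᵀPA = [61.2500 -59.0000; -48.0000 48.0000]
K = S⁻¹·BᵀPA = [0.1270 0.3351; -1.1027 1.6865]
A−BK = [-0.1838 0.2811; 1.8568 -3.0162]
AᵀP(A−BK) = [10.8524 -17.3257; -17.3257 27.8216]
P' = Q + AᵀP(A−BK) = [15.1024 -13.3257; -13.3257 31.8216]
tr(P') = 46.9240


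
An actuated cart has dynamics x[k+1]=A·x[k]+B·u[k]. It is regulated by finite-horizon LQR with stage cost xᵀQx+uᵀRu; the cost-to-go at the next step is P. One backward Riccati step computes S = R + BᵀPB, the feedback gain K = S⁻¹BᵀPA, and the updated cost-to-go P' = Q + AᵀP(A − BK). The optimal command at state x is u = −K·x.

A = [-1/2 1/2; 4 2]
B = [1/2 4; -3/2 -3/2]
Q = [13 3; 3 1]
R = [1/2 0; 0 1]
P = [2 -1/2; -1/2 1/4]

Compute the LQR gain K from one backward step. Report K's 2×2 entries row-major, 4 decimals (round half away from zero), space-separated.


BᵀP = [1.7500 -0.6250; 8.7500 -2.3750]
S = R + BᵀPB = [1/2 0; 0 1] + [1.8125 7.9375; 7.9375 38.5625] = [2.3125 7.9375; 7.9375 39.5625]
BᵀPA = [-3.3750 -0.3750; -13.8750 -0.3750]
K = S⁻¹·BᵀPA = [-0.8212 -0.4163; -0.1860 0.0741]
A−BK = [0.6544 0.4120; 2.4893 1.4866]
AᵀP(A−BK) = [1.1484 0.6223; 0.6223 0.3716]
P' = Q + AᵀP(A−BK) = [14.1484 3.6223; 3.6223 1.3716]
tr(P') = 15.5200

-0.8212 -0.4163 -0.1860 0.0741


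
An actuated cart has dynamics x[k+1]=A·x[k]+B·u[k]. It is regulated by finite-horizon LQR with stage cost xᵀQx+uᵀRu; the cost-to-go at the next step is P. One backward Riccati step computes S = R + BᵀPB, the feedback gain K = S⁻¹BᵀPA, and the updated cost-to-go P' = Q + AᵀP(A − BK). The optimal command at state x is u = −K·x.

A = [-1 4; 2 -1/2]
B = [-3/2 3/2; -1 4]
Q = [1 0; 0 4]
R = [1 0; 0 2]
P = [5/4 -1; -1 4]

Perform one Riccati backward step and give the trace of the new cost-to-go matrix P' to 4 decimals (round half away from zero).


16.8212

BᵀP = [-0.8750 -2.5000; -2.1250 14.5000]
S = R + BᵀPB = [1 0; 0 2] + [3.8125 -11.3125; -11.3125 54.8125] = [4.8125 -11.3125; -11.3125 56.8125]
BᵀPA = [-4.1250 -2.2500; 31.1250 -15.7500]
K = S⁻¹·BᵀPA = [0.8096 -2.1040; 0.7091 -0.6962]
A−BK = [-0.8492 1.8883; -0.0266 0.1807]
AᵀP(A−BK) = [2.5200 -4.5105; -4.5105 9.3012]
P' = Q + AᵀP(A−BK) = [3.5200 -4.5105; -4.5105 13.3012]
tr(P') = 16.8212


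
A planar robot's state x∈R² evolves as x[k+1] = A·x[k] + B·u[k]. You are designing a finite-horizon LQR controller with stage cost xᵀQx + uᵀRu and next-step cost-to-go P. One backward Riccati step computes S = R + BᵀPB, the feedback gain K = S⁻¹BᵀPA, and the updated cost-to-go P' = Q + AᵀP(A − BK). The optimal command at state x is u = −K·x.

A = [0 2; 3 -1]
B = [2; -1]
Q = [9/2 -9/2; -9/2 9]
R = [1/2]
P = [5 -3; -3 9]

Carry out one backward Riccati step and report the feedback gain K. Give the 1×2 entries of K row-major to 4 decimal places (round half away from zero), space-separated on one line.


BᵀP = [13.0000 -15.0000]
S = R + BᵀPB = [1/2] + [41.0000] = [41.5000]
BᵀPA = [-45.0000 41.0000]
K = S⁻¹·BᵀPA = [-1.0843 0.9880]
A−BK = [2.1687 0.0241; 1.9157 -0.0120]
AᵀP(A−BK) = [32.2048 -0.5422; -0.5422 0.4940]
P' = Q + AᵀP(A−BK) = [36.7048 -5.0422; -5.0422 9.4940]
tr(P') = 46.1988

-1.0843 0.9880


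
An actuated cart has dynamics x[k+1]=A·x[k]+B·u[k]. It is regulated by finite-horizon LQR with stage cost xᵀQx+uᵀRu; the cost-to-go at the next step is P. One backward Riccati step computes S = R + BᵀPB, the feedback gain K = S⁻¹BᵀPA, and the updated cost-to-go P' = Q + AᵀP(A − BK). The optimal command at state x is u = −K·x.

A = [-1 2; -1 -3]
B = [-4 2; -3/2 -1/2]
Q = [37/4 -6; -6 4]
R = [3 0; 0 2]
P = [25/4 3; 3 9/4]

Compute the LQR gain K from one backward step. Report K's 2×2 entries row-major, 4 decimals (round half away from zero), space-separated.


BᵀP = [-29.5000 -15.3750; 11.0000 4.8750]
S = R + BᵀPB = [3 0; 0 2] + [141.0625 -51.3125; -51.3125 19.5625] = [144.0625 -51.3125; -51.3125 21.5625]
BᵀPA = [44.8750 -12.8750; -15.8750 7.3750]
K = S⁻¹·BᵀPA = [0.3233 0.2130; 0.0331 0.8488]
A−BK = [0.2270 1.1542; -0.4985 -2.2561]
AᵀP(A−BK) = [0.5180 1.1683; 1.1683 5.7318]
P' = Q + AᵀP(A−BK) = [9.7680 -4.8317; -4.8317 9.7318]
tr(P') = 19.4998

0.3233 0.2130 0.0331 0.8488


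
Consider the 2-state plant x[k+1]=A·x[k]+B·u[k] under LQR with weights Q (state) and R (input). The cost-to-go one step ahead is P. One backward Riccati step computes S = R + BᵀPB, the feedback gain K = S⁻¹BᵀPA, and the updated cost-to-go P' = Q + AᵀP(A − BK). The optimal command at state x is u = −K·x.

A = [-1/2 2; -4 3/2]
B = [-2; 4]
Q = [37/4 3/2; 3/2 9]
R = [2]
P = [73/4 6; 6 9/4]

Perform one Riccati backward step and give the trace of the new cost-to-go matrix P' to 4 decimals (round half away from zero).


116.6542

BᵀP = [-12.5000 -3.0000]
S = R + BᵀPB = [2] + [13.0000] = [15.0000]
BᵀPA = [18.2500 -29.5000]
K = S⁻¹·BᵀPA = [1.2167 -1.9667]
A−BK = [1.9333 -1.9333; -8.8667 9.3667]
AᵀP(A−BK) = [42.3583 -48.3583; -48.3583 56.0458]
P' = Q + AᵀP(A−BK) = [51.6083 -46.8583; -46.8583 65.0458]
tr(P') = 116.6542


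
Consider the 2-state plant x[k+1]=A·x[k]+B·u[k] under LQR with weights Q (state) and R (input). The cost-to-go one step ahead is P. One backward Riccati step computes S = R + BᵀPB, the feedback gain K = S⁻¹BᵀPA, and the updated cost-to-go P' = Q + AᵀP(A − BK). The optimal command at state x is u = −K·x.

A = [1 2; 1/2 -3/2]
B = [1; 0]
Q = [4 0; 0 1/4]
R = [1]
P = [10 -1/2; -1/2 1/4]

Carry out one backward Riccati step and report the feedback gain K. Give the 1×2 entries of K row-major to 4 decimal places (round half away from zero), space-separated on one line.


BᵀP = [10.0000 -0.5000]
S = R + BᵀPB = [1] + [10.0000] = [11.0000]
BᵀPA = [9.7500 20.7500]
K = S⁻¹·BᵀPA = [0.8864 1.8864]
A−BK = [0.1136 0.1136; 0.5000 -1.5000]
AᵀP(A−BK) = [0.9205 1.6705; 1.6705 4.4205]
P' = Q + AᵀP(A−BK) = [4.9205 1.6705; 1.6705 4.6705]
tr(P') = 9.5909

0.8864 1.8864


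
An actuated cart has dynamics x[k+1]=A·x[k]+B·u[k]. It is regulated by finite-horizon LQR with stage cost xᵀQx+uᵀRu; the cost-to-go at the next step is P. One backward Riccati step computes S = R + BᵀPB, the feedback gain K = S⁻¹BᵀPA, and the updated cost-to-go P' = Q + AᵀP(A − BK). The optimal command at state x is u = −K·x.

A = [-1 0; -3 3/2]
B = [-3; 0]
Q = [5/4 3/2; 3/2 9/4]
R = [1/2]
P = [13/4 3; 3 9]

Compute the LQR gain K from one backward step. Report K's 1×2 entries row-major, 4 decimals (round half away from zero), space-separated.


BᵀP = [-9.7500 -9.0000]
S = R + BᵀPB = [1/2] + [29.2500] = [29.7500]
BᵀPA = [36.7500 -13.5000]
K = S⁻¹·BᵀPA = [1.2353 -0.4538]
A−BK = [2.7059 -1.3613; -3.0000 1.5000]
AᵀP(A−BK) = [56.8529 -28.3235; -28.3235 14.1239]
P' = Q + AᵀP(A−BK) = [58.1029 -26.8235; -26.8235 16.3739]
tr(P') = 74.4769

1.2353 -0.4538


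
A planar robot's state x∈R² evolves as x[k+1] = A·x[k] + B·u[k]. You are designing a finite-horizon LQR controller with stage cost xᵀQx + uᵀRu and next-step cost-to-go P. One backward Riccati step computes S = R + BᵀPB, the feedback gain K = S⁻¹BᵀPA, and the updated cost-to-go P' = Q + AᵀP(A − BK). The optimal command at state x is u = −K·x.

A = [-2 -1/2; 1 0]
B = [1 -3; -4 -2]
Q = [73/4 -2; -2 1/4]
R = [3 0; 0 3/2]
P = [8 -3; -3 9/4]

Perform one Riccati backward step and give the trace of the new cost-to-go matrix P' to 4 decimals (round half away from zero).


19.6382

BᵀP = [20.0000 -12.0000; -18.0000 4.5000]
S = R + BᵀPB = [3 0; 0 3/2] + [68.0000 -36.0000; -36.0000 45.0000] = [71.0000 -36.0000; -36.0000 46.5000]
BᵀPA = [-52.0000 -10.0000; 40.5000 9.0000]
K = S⁻¹·BᵀPA = [-0.4787 -0.0703; 0.5004 0.1391]
A−BK = [-0.0202 -0.0123; 0.0860 -0.0030]
AᵀP(A−BK) = [1.0933 0.2098; 0.2098 0.0449]
P' = Q + AᵀP(A−BK) = [19.3433 -1.7902; -1.7902 0.2949]
tr(P') = 19.6382


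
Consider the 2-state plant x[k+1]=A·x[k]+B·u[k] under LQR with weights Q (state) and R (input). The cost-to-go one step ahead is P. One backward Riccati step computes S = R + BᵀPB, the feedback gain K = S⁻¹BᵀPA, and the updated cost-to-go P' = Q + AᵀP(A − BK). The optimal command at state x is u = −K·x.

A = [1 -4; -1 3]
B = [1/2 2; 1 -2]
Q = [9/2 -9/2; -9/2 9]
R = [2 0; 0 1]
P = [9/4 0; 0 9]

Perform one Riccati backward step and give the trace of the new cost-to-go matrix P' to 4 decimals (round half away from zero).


BᵀP = [1.1250 9.0000; 4.5000 -18.0000]
S = R + BᵀPB = [2 0; 0 1] + [9.5625 -15.7500; -15.7500 45.0000] = [11.5625 -15.7500; -15.7500 46.0000]
BᵀPA = [-7.8750 22.5000; 22.5000 -72.0000]
K = S⁻¹·BᵀPA = [-0.0277 -0.3488; 0.4796 -1.6847]
A−BK = [0.0546 -0.4563; -0.0130 -0.0205]
AᵀP(A−BK) = [0.2398 -0.8423; -0.8423 3.5536]
P' = Q + AᵀP(A−BK) = [4.7398 -5.3423; -5.3423 12.5536]
tr(P') = 17.2934

17.2934
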